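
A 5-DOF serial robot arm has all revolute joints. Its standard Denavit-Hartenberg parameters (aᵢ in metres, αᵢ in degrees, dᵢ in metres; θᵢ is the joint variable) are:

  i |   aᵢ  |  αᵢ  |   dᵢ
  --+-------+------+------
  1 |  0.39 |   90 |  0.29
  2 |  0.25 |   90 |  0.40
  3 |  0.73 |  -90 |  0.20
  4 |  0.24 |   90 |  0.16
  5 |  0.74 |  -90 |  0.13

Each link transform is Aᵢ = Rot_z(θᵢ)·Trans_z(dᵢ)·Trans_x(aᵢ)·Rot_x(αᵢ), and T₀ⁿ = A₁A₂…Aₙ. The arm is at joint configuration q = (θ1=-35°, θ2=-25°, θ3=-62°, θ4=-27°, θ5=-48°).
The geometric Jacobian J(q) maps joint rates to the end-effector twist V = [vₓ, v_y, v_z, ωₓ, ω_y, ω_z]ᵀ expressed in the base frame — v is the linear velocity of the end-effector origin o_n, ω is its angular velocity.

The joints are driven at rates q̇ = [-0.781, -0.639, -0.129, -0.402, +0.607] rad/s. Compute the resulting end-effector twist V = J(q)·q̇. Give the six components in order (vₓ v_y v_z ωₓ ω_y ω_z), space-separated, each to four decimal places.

-0.1096 -0.4925 -0.5465 -0.1669 0.8303 -0.9496

o_n = [1.0339, 0.4405, -0.5220]
J₁: ẑ×o_n = [-0.4405, 1.0339, 0.0000], ω = ẑ
J2: z=[-0.5736, -0.8192, 0.0000] o=[0.3195, -0.2237, 0.2900] → [0.6651, -0.4657, 0.2042, -0.5736, -0.8192, 0.0000]
J3: z=[-0.3462, 0.2424, -0.9063] o=[0.2756, -0.6813, 0.1843] → [0.8455, -0.9317, -0.5722, -0.3462, 0.2424, -0.9063]
J4: z=[0.3862, -0.8436, -0.3731] o=[0.8305, -0.2830, -0.1418] → [0.5907, 0.0710, 0.4510, 0.3862, -0.8436, -0.3731]
J5: z=[-0.6966, -0.0016, -0.7175] o=[1.0374, -0.2891, -0.3426] → [0.5237, -0.1224, -0.5083, -0.6966, -0.0016, -0.7175]
V = J·q̇ = [-0.1096, -0.4925, -0.5465, -0.1669, 0.8303, -0.9496]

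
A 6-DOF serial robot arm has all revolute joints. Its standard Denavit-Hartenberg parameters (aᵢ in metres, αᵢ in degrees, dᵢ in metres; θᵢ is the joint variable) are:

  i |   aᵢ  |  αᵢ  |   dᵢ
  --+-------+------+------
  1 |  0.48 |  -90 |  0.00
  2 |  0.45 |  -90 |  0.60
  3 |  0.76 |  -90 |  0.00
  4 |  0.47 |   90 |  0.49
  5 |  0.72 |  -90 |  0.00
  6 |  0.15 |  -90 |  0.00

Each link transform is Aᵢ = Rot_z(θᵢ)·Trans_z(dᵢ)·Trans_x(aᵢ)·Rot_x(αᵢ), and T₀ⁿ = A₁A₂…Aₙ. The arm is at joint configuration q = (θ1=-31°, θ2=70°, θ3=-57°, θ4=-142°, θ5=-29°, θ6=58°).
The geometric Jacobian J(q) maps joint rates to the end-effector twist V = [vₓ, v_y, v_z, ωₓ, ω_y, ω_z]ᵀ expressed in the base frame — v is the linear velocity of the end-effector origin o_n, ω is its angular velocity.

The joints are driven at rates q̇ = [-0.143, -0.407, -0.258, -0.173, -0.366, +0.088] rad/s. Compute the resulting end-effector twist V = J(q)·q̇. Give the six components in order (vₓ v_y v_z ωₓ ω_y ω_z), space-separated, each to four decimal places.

o_n = [0.1391, 0.4700, -0.7415]
J₁: ẑ×o_n = [-0.4700, 0.1391, 0.0000], ω = ẑ
J2: z=[0.5150, 0.8572, 0.0000] o=[0.4114, -0.2472, 0.0000] → [-0.6356, 0.3819, 0.6028, 0.5150, 0.8572, 0.0000]
J3: z=[-0.8055, 0.4840, -0.3420] o=[0.8524, 0.1878, -0.4229] → [-0.0577, -0.0127, 0.1179, -0.8055, 0.4840, -0.3420]
J4: z=[-0.0346, -0.6146, -0.7881] o=[1.3020, 0.6612, -0.8118] → [-0.1939, 0.9189, -0.7081, -0.0346, -0.6146, -0.7881]
J5: z=[0.2705, -0.7649, 0.5846] o=[0.8329, 0.2694, -1.1074] → [-0.3971, -0.5045, -0.4764, 0.2705, -0.7649, 0.5846]
J6: z=[-0.4967, -0.6311, -0.5958] o=[0.2391, 0.3625, -0.7109] → [0.0834, 0.0444, -0.1165, -0.4967, -0.6311, -0.5958]
V = J·q̇ = [0.5270, -0.1425, 0.0108, -0.1385, -0.1430, -0.1848]

0.5270 -0.1425 0.0108 -0.1385 -0.1430 -0.1848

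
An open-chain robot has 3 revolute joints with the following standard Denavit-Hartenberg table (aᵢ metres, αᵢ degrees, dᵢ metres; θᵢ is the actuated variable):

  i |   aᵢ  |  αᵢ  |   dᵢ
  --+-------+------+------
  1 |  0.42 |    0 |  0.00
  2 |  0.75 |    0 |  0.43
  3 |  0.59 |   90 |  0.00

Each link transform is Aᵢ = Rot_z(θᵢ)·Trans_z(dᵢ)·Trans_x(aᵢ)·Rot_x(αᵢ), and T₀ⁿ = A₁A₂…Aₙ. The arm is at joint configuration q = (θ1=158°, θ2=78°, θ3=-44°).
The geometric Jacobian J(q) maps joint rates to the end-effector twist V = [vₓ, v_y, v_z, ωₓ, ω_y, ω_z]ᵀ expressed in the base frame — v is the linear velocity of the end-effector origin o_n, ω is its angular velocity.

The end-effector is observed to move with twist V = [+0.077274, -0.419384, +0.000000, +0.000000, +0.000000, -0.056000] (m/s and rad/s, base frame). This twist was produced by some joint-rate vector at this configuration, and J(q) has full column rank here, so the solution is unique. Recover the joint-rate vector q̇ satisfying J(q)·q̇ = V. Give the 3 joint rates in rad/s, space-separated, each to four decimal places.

0.7970 -0.4600 -0.3930

o_n = [-1.3859, -0.5871, 0.4300]
J₁: ẑ×o_n = [0.5871, -1.3859, 0.0000], ω = ẑ
J2: z=[0.0000, 0.0000, 1.0000] o=[-0.3894, 0.1573, 0.0000] → [0.7444, -0.9965, 0.0000, 0.0000, 0.0000, 1.0000]
J3: z=[0.0000, 0.0000, 1.0000] o=[-0.8088, -0.4644, 0.4300] → [0.1227, -0.5771, 0.0000, 0.0000, 0.0000, 1.0000]
q̇ = J⁺·V = [0.7970, -0.4600, -0.3930]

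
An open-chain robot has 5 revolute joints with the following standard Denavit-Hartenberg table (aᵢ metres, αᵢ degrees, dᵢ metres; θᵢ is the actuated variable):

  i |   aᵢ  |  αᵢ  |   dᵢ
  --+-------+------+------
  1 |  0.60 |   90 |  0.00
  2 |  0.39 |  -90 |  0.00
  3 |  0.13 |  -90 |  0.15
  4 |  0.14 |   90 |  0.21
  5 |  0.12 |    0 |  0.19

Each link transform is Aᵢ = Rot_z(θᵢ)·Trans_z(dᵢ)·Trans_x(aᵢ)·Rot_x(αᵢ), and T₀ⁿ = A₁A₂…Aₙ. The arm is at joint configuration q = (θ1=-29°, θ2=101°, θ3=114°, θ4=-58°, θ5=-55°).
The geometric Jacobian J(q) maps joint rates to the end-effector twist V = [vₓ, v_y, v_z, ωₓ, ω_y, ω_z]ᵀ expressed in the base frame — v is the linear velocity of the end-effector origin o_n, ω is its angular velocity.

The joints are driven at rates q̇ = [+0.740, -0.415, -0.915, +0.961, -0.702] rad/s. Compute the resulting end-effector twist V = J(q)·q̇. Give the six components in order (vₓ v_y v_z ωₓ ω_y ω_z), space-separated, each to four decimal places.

o_n = [0.1280, -0.0398, 0.1693]
J₁: ẑ×o_n = [0.0398, 0.1280, -0.0000], ω = ẑ
J2: z=[-0.4848, -0.8746, 0.0000] o=[0.5248, -0.2909, 0.0000] → [-0.1481, 0.0821, -0.4687, -0.4848, -0.8746, 0.0000]
J3: z=[-0.8586, 0.4759, -0.1908] o=[0.4597, -0.2548, 0.3828] → [-0.0606, -0.1201, -0.0267, -0.8586, 0.4759, -0.1908]
J4: z=[-0.0447, -0.4402, -0.8968] o=[0.3973, -0.0844, 0.3023] → [0.0986, 0.2355, -0.1205, -0.0447, -0.4402, -0.8968]
J5: z=[-0.8881, -0.3935, 0.2375] o=[0.3239, -0.0639, 0.0617] → [-0.0480, 0.0490, -0.0984, -0.8881, -0.3935, 0.2375]
V = J·q̇ = [0.2748, 0.3625, 0.1722, 1.5672, -0.2193, -0.1139]

0.2748 0.3625 0.1722 1.5672 -0.2193 -0.1139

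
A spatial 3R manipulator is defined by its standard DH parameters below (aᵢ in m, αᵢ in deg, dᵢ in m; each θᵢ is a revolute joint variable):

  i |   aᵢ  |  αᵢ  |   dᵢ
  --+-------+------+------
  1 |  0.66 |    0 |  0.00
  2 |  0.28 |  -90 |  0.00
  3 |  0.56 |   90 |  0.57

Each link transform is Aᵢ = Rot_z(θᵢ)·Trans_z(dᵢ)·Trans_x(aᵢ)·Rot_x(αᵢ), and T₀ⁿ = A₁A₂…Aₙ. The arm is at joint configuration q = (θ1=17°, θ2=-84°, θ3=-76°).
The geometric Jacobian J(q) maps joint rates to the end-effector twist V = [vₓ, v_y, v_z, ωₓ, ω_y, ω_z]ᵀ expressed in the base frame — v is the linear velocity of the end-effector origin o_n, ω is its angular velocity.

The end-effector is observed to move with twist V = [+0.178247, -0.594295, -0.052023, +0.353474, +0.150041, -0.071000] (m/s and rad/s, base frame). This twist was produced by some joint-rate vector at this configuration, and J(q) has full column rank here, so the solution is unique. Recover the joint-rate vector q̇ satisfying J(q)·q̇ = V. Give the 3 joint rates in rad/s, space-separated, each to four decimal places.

-0.5600 0.4890 0.3840

o_n = [1.3182, 0.0332, 0.5434]
J₁: ẑ×o_n = [-0.0332, 1.3182, 0.0000], ω = ẑ
J2: z=[0.0000, 0.0000, 1.0000] o=[0.6312, 0.1930, 0.0000] → [0.1597, 0.6870, -0.0000, 0.0000, 0.0000, 1.0000]
J3: z=[0.9205, 0.3907, 0.0000] o=[0.7406, -0.0648, 0.0000] → [0.2123, -0.5002, -0.1355, 0.9205, 0.3907, 0.0000]
q̇ = J⁺·V = [-0.5600, 0.4890, 0.3840]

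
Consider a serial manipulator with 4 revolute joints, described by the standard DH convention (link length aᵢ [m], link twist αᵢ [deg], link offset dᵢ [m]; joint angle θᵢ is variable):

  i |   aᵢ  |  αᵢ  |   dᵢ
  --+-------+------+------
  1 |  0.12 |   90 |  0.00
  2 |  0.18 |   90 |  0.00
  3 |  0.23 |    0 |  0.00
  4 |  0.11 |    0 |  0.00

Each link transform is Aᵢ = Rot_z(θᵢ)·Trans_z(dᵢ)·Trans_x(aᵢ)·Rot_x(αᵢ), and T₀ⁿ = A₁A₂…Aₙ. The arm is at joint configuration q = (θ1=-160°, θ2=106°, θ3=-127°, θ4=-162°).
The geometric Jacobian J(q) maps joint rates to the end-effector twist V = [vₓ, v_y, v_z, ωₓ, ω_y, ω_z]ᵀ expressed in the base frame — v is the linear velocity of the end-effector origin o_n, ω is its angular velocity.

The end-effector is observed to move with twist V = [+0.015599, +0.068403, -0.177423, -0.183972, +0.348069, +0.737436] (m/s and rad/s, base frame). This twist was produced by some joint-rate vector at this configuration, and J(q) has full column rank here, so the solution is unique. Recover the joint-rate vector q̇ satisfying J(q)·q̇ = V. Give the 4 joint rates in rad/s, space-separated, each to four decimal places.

o_n = [-0.0655, -0.1086, 0.0744]
J₁: ẑ×o_n = [0.1086, -0.0655, 0.0000], ω = ẑ
J2: z=[-0.3420, 0.9397, 0.0000] o=[-0.1128, -0.0410, 0.0000] → [0.0699, 0.0254, -0.0213, -0.3420, 0.9397, 0.0000]
J3: z=[-0.9033, -0.3288, 0.2756] o=[-0.0661, -0.0241, 0.1730] → [0.0557, -0.0889, 0.0766, -0.9033, -0.3288, 0.2756]
J4: z=[-0.9033, -0.3288, 0.2756] o=[-0.0392, -0.2097, 0.0400] → [-0.0392, 0.0238, -0.1000, -0.9033, -0.3288, 0.2756]
q̇ = J⁺·V = [0.7220, 0.3900, -0.9260, 0.9820]

0.7220 0.3900 -0.9260 0.9820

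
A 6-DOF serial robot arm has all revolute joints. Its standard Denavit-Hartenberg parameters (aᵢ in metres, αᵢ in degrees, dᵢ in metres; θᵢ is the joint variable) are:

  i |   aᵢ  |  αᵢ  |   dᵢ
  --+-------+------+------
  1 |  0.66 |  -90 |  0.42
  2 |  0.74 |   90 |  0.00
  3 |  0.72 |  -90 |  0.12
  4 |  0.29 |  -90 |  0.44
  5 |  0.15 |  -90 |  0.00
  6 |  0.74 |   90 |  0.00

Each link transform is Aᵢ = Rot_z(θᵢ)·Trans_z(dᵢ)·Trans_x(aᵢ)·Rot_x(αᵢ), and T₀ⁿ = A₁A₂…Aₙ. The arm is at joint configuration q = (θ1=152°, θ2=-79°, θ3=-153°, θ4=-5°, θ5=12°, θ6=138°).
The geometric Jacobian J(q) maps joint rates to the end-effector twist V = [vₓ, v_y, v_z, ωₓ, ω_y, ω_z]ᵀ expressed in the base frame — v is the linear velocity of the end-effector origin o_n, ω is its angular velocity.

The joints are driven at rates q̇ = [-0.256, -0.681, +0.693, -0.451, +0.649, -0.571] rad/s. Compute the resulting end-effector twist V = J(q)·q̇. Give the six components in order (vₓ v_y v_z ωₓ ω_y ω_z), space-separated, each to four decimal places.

o_n = [0.2045, 0.7154, 0.9911]
J₁: ẑ×o_n = [-0.7154, 0.2045, 0.0000], ω = ẑ
J2: z=[-0.4695, -0.8829, 0.0000] o=[-0.5827, 0.3099, 0.4200] → [-0.5042, 0.2681, 0.5048, -0.4695, -0.8829, 0.0000]
J3: z=[0.8667, -0.4608, 0.1908] o=[-0.7074, 0.3761, 1.1464] → [0.0069, 0.3087, 0.7143, 0.8667, -0.4608, 0.1908]
J4: z=[0.3418, 0.8274, 0.4456] o=[-0.3419, 0.5520, 0.5396] → [0.3007, 0.0892, -0.3963, 0.3418, 0.8274, 0.4456]
J5: z=[-0.8318, 0.4871, -0.2663] o=[-0.0646, 0.9971, 0.4878] → [0.1701, 0.3469, 0.1033, -0.8318, 0.4871, -0.2663]
J6: z=[-0.4253, -0.8674, -0.2582] o=[-0.0111, 1.0124, 0.3485] → [-0.6341, 0.2176, 0.3134, -0.4253, -0.8674, -0.2582]
V = J·q̇ = [0.8681, 0.0396, 0.2180, 0.4692, 0.7202, -0.3502]

0.8681 0.0396 0.2180 0.4692 0.7202 -0.3502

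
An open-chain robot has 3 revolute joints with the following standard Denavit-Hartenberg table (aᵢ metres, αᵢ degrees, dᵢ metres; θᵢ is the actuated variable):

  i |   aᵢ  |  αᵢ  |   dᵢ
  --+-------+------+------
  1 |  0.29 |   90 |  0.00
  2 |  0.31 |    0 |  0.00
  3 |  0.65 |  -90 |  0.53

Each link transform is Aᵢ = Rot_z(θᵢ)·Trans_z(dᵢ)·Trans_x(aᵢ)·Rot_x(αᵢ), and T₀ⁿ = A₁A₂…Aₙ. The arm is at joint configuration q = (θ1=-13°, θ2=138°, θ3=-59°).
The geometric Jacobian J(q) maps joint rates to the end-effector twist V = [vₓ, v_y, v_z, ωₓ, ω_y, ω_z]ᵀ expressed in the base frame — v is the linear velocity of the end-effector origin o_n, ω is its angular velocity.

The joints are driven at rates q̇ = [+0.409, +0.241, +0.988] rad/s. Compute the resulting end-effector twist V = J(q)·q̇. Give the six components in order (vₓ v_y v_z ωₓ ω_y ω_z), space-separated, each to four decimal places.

-0.5847 0.2121 0.0969 -0.2765 -1.1975 0.4090

o_n = [0.0597, -0.5577, 0.8455]
J₁: ẑ×o_n = [0.5577, 0.0597, -0.0000], ω = ẑ
J2: z=[-0.2250, -0.9744, 0.0000] o=[0.2826, -0.0652, 0.0000] → [-0.8238, 0.1902, -0.1063, -0.2250, -0.9744, 0.0000]
J3: z=[-0.2250, -0.9744, 0.0000] o=[0.0581, -0.0134, 0.2074] → [-0.6217, 0.1435, 0.1240, -0.2250, -0.9744, 0.0000]
V = J·q̇ = [-0.5847, 0.2121, 0.0969, -0.2765, -1.1975, 0.4090]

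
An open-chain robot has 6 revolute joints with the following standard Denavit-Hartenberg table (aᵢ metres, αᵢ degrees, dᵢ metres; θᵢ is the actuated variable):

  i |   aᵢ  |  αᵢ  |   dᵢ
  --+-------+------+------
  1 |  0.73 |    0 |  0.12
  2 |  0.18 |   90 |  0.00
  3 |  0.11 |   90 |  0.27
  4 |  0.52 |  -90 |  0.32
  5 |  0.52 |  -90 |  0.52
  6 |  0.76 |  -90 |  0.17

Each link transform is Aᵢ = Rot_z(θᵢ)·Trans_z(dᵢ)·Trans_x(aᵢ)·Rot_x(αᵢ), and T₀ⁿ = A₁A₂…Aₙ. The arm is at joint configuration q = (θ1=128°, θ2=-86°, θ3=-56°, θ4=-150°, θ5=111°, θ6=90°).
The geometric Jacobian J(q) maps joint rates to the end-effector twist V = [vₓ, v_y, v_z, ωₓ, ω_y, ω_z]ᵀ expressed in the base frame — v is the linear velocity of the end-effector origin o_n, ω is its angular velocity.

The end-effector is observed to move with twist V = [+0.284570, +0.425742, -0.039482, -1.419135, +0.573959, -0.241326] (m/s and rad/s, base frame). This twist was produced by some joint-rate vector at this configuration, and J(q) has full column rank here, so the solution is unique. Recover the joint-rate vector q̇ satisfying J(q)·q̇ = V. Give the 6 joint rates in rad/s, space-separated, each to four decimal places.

-0.1820 0.3150 -0.8850 0.8810 0.3930 -0.3230

o_n = [-0.0572, 0.4031, 0.3123]
J₁: ẑ×o_n = [-0.4031, -0.0572, 0.0000], ω = ẑ
J2: z=[0.0000, 0.0000, 1.0000] o=[-0.4494, 0.5752, 0.1200] → [0.1721, 0.3923, -0.0000, 0.0000, 0.0000, 1.0000]
J3: z=[0.6691, -0.7431, 0.0000] o=[-0.3157, 0.6957, 0.1200] → [-0.1429, -0.1287, -0.0036, 0.6691, -0.7431, 0.0000]
J4: z=[-0.6161, -0.5547, -0.5592] o=[-0.0893, 0.5362, 0.0288] → [-0.2317, 0.1567, 0.0998, -0.6161, -0.5547, -0.5592]
J5: z=[-0.3717, 0.8307, -0.4145] o=[-0.6476, 0.3834, 0.2232] → [0.0822, -0.2116, -0.4978, -0.3717, 0.8307, -0.4145]
J6: z=[0.4275, -0.2432, -0.8707] o=[-0.4123, 1.0758, 0.1453] → [-0.6263, -0.3807, -0.2012, 0.4275, -0.2432, -0.8707]
q̇ = J⁺·V = [-0.1820, 0.3150, -0.8850, 0.8810, 0.3930, -0.3230]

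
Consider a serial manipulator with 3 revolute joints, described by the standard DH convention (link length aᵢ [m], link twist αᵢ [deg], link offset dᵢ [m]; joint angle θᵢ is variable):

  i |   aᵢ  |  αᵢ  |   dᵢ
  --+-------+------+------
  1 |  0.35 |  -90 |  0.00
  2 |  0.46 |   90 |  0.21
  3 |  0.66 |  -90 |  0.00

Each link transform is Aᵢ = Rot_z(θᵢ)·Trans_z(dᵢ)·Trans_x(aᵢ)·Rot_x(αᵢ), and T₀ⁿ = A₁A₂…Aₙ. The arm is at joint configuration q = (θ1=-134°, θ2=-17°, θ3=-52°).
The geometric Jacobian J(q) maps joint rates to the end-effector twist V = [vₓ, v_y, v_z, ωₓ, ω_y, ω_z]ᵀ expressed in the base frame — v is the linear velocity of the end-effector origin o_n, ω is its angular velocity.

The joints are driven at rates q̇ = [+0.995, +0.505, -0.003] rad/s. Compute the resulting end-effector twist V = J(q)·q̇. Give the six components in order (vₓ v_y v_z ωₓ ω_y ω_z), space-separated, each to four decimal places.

0.5405 -1.1266 -0.4188 0.3627 -0.3514 0.9921

o_n = [-1.0417, -0.6323, 0.2533]
J₁: ẑ×o_n = [0.6323, -1.0417, 0.0000], ω = ẑ
J2: z=[0.7193, -0.6947, 0.0000] o=[-0.2431, -0.2518, 0.0000] → [-0.1760, -0.1822, -0.8285, 0.7193, -0.6947, 0.0000]
J3: z=[0.2031, 0.2103, 0.9563] o=[-0.3976, -0.7141, 0.1345] → [-0.0532, -0.6400, 0.1521, 0.2031, 0.2103, 0.9563]
V = J·q̇ = [0.5405, -1.1266, -0.4188, 0.3627, -0.3514, 0.9921]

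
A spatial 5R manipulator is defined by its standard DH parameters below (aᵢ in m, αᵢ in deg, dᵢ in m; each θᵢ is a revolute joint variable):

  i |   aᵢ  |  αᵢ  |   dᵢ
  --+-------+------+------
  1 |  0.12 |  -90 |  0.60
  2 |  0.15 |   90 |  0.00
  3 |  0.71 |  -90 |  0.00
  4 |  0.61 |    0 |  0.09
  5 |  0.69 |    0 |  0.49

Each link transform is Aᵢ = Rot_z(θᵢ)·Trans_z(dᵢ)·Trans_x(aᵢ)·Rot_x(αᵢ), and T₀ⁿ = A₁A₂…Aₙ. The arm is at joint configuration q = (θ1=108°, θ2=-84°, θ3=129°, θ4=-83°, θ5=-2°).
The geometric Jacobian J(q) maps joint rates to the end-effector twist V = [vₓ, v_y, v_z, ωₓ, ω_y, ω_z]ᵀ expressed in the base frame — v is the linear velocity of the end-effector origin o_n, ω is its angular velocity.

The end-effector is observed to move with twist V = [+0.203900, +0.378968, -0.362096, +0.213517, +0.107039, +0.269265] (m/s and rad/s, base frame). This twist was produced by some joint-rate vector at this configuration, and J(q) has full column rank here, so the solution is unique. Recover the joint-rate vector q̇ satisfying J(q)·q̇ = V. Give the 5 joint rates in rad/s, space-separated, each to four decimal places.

o_n = [0.1101, -1.2814, -0.0925]
J₁: ẑ×o_n = [1.2814, 0.1101, -0.0000], ω = ẑ
J2: z=[-0.9511, -0.3090, 0.0000] o=[-0.0371, 0.1141, 0.6000] → [0.2140, -0.6586, 1.3727, -0.9511, -0.3090, 0.0000]
J3: z=[0.3073, -0.9458, 0.1045] o=[-0.0419, 0.1290, 0.7492] → [0.9435, 0.2746, -0.2897, 0.3073, -0.9458, 0.1045]
J4: z=[0.6236, 0.1172, -0.7729] o=[-0.5523, -0.0859, 0.3048] → [-0.9706, -0.2642, -0.8232, 0.6236, 0.1172, -0.7729]
J5: z=[0.6236, 0.1172, -0.7729] o=[-0.3635, -0.6705, 0.2520] → [-0.5126, -0.1512, -0.4365, 0.6236, 0.1172, -0.7729]
q̇ = J⁺·V = [0.0050, -0.4520, -0.0080, -0.2750, -0.0680]

0.0050 -0.4520 -0.0080 -0.2750 -0.0680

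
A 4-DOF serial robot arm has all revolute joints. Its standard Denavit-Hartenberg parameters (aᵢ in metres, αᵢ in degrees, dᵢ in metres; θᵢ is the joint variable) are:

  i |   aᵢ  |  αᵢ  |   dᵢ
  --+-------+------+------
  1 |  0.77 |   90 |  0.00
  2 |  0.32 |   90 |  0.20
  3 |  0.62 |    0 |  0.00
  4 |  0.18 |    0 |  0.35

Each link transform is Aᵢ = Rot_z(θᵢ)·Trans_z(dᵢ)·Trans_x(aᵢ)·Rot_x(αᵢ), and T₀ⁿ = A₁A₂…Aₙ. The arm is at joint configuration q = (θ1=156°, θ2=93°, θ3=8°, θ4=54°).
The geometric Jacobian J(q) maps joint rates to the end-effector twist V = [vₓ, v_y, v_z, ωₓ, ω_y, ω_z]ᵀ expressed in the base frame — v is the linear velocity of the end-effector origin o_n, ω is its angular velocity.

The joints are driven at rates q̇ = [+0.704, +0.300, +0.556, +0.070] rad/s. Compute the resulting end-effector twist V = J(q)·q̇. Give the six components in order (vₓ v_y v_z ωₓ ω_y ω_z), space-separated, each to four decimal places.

o_n = [-0.7930, 0.8404, 1.0354]
J₁: ẑ×o_n = [-0.8404, -0.7930, 0.0000], ω = ẑ
J2: z=[0.4067, 0.9135, 0.0000] o=[-0.7034, 0.3132, 0.0000] → [0.9459, -0.4211, 0.2962, 0.4067, 0.9135, 0.0000]
J3: z=[-0.9123, 0.4062, 0.0523] o=[-0.6068, 0.4891, 0.3196] → [0.2724, 0.6433, -0.2449, -0.9123, 0.4062, 0.0523]
J4: z=[-0.9123, 0.4062, 0.0523] o=[-0.5423, 0.5548, 0.9327] → [0.0268, 0.0806, -0.1587, -0.9123, 0.4062, 0.0523]
V = J·q̇ = [-0.1546, -0.3213, -0.0584, -0.4491, 0.5283, 0.7368]

-0.1546 -0.3213 -0.0584 -0.4491 0.5283 0.7368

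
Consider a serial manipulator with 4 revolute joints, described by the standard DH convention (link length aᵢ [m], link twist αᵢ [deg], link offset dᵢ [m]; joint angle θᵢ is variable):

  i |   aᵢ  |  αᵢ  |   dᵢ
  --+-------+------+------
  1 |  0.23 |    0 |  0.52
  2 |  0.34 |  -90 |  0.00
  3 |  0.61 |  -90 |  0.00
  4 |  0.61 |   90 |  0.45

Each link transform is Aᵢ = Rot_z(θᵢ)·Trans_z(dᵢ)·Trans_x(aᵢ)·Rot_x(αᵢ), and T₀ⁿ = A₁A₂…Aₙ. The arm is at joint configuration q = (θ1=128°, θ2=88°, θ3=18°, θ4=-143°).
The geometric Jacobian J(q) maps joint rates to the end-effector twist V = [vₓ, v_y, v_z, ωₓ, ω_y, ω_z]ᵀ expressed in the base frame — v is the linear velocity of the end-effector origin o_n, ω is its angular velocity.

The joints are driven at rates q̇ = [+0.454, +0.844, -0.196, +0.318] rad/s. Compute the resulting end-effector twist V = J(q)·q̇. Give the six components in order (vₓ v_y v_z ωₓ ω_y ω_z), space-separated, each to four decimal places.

0.4730 -0.3622 -0.0404 -0.0357 0.2163 0.9956

o_n = [-0.1829, -0.3025, 0.0541]
J₁: ẑ×o_n = [0.3025, -0.1829, 0.0000], ω = ẑ
J2: z=[0.0000, 0.0000, 1.0000] o=[-0.1416, 0.1812, 0.5200] → [0.4838, -0.0413, 0.0000, 0.0000, 0.0000, 1.0000]
J3: z=[0.5878, -0.8090, 0.0000] o=[-0.4167, -0.0186, 0.5200] → [0.3769, 0.2739, 0.0222, 0.5878, -0.8090, 0.0000]
J4: z=[0.2500, 0.1816, -0.9511] o=[-0.8860, -0.3596, 0.3315] → [0.0039, -0.5993, -0.1134, 0.2500, 0.1816, -0.9511]
V = J·q̇ = [0.4730, -0.3622, -0.0404, -0.0357, 0.2163, 0.9956]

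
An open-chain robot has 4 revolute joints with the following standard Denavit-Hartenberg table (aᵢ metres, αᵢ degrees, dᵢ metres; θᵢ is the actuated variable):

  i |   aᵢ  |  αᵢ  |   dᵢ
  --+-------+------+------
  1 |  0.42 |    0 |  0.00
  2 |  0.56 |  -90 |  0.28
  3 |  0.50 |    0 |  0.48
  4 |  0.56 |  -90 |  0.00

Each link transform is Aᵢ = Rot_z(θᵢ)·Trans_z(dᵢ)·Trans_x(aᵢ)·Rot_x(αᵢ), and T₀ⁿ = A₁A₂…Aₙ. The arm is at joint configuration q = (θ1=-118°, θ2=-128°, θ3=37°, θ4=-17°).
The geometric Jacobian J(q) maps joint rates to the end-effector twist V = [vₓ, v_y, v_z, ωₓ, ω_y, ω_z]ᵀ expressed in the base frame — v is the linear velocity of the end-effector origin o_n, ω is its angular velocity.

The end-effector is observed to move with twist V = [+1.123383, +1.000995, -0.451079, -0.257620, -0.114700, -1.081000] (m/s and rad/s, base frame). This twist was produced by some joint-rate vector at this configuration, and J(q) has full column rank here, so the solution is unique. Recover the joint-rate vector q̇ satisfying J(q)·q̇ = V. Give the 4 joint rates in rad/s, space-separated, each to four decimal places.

o_n = [-1.2399, 0.7910, -0.2124]
J₁: ẑ×o_n = [-0.7910, -1.2399, 0.0000], ω = ẑ
J2: z=[0.0000, 0.0000, 1.0000] o=[-0.1972, -0.3708, 0.0000] → [-1.1619, -1.0427, 0.0000, 0.0000, 0.0000, 1.0000]
J3: z=[-0.9135, -0.4067, 0.0000] o=[-0.4250, 0.1407, 0.2800] → [0.2003, -0.4499, -0.9255, -0.9135, -0.4067, 0.0000]
J4: z=[-0.9135, -0.4067, 0.0000] o=[-1.0259, 0.3103, -0.0209] → [0.0779, -0.1750, -0.5262, -0.9135, -0.4067, 0.0000]
q̇ = J⁺·V = [-0.6670, -0.4140, 0.7580, -0.4760]

-0.6670 -0.4140 0.7580 -0.4760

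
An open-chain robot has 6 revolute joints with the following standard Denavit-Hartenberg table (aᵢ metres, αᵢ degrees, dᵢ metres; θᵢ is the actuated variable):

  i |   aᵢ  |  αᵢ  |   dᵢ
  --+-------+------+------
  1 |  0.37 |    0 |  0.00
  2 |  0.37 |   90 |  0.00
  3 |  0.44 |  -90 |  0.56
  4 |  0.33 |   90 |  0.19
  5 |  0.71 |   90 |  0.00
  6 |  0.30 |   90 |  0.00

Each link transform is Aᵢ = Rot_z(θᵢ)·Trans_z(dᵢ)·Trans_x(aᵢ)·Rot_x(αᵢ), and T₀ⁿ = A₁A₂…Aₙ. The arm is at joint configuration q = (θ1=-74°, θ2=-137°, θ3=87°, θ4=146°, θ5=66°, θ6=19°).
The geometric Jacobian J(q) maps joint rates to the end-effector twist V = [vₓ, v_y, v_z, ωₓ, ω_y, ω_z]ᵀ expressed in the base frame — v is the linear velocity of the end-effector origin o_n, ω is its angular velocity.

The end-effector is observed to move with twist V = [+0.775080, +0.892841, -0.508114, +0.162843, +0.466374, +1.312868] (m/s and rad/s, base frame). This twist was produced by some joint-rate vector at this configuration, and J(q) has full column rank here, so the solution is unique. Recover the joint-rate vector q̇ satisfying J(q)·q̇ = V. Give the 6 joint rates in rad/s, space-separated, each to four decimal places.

o_n = [0.7649, -0.6741, -0.0564]
J₁: ẑ×o_n = [0.6741, 0.7649, -0.0000], ω = ẑ
J2: z=[0.0000, 0.0000, 1.0000] o=[0.1020, -0.3557, 0.0000] → [0.3184, 0.6629, -0.0000, 0.0000, 0.0000, 1.0000]
J3: z=[0.5150, 0.8572, 0.0000] o=[-0.2152, -0.1651, 0.0000] → [-0.0484, 0.0291, -1.1022, 0.5150, 0.8572, 0.0000]
J4: z=[0.8560, -0.5143, 0.0523] o=[0.0535, 0.3268, 0.4394] → [0.3074, 0.4616, -0.4908, 0.8560, -0.5143, 0.0523]
J5: z=[-0.4521, -0.6956, 0.5584] o=[0.1334, 0.0635, 0.1761] → [0.5736, 0.2475, 0.7727, -0.4521, -0.6956, 0.5584]
J6: z=[-0.5773, -0.2491, -0.7776] o=[0.6162, -0.4150, -0.0290] → [-0.1946, -0.1315, 0.1866, -0.5773, -0.2491, -0.7776]
q̇ = J⁺·V = [0.8920, 0.2550, 0.6880, -0.1040, 0.2650, -0.0300]

0.8920 0.2550 0.6880 -0.1040 0.2650 -0.0300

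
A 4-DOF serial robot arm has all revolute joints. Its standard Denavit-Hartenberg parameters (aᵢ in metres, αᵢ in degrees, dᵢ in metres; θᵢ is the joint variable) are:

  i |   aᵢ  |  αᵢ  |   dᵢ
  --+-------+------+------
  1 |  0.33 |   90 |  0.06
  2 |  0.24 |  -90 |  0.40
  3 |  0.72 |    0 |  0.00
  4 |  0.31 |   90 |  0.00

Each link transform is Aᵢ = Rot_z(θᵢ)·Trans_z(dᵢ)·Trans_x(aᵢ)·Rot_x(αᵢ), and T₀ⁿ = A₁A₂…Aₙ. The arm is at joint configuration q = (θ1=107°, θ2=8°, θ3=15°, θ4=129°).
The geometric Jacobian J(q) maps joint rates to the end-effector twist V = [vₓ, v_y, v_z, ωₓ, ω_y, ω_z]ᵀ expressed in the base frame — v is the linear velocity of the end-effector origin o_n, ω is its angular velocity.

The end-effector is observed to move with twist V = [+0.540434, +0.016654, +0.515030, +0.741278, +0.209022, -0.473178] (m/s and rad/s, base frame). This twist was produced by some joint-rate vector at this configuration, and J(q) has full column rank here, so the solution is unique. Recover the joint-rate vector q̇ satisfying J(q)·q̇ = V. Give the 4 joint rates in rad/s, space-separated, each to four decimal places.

o_n = [-0.2646, 0.9732, 0.1553]
J₁: ẑ×o_n = [-0.9732, -0.2646, 0.0000], ω = ẑ
J2: z=[0.9563, 0.2924, 0.0000] o=[-0.0965, 0.3156, 0.0600] → [0.0279, -0.0911, 0.6780, 0.9563, 0.2924, 0.0000]
J3: z=[0.0407, -0.1331, 0.9903] o=[0.2166, 0.6598, 0.0934] → [-0.3185, -0.4790, -0.0513, 0.0407, -0.1331, 0.9903]
J4: z=[0.0407, -0.1331, 0.9903] o=[-0.1630, 1.2639, 0.1902] → [0.2926, -0.0992, -0.0254, 0.0407, -0.1331, 0.9903]
q̇ = J⁺·V = [-0.5930, 0.7700, 0.1530, -0.0320]

-0.5930 0.7700 0.1530 -0.0320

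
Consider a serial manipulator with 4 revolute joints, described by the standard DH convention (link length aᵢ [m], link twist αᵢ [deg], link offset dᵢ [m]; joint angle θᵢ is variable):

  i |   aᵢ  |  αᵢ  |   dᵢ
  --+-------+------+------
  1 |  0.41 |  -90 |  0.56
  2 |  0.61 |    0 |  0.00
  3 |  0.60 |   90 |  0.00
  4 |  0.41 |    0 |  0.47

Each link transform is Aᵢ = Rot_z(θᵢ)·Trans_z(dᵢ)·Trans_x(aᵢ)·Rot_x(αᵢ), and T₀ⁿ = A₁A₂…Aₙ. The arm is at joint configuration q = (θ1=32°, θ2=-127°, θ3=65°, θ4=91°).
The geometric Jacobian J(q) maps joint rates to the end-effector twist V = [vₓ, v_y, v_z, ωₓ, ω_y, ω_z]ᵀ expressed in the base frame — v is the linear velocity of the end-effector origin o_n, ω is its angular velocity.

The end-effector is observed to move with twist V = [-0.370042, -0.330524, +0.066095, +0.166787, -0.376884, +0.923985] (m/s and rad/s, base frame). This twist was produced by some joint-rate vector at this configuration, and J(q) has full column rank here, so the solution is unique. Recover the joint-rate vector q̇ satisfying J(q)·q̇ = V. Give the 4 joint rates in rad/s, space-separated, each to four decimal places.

0.8930 0.3970 -0.8050 0.0660

o_n = [-0.2968, 0.2980, 1.7913]
J₁: ẑ×o_n = [-0.2980, -0.2968, 0.0000], ω = ẑ
J2: z=[-0.5299, 0.8480, 0.0000] o=[0.3477, 0.2173, 0.5600] → [1.0442, 0.6525, 0.5038, -0.5299, 0.8480, 0.0000]
J3: z=[-0.5299, 0.8480, 0.0000] o=[0.0364, 0.0227, 1.0472] → [0.6310, 0.3943, 0.1367, -0.5299, 0.8480, 0.0000]
J4: z=[-0.7488, -0.4679, 0.4695] o=[0.2753, 0.1720, 1.5769] → [-0.1594, -0.1081, -0.3620, -0.7488, -0.4679, 0.4695]
q̇ = J⁺·V = [0.8930, 0.3970, -0.8050, 0.0660]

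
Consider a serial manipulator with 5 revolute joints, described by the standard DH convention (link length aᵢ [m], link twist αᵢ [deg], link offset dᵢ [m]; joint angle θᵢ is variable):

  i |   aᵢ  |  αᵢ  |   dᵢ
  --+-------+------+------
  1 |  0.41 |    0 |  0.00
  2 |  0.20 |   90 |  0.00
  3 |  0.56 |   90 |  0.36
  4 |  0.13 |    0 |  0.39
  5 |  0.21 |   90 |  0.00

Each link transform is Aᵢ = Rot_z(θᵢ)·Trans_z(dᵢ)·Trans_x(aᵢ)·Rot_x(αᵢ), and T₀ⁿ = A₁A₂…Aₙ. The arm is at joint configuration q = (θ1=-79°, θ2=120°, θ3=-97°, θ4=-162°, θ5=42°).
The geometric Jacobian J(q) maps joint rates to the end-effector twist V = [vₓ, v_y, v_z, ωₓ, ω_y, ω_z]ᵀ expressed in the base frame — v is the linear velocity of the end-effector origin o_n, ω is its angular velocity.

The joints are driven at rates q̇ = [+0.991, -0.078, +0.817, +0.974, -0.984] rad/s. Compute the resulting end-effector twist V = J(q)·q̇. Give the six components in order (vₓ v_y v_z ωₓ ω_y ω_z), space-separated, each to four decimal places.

o_n = [-0.0029, -0.6558, -0.2814]
J₁: ẑ×o_n = [0.6558, -0.0029, 0.0000], ω = ẑ
J2: z=[0.0000, 0.0000, 1.0000] o=[0.0782, -0.4025, 0.0000] → [0.2534, -0.0812, 0.0000, 0.0000, 0.0000, 1.0000]
J3: z=[0.6561, -0.7547, 0.0000] o=[0.2292, -0.2713, 0.0000] → [0.2123, 0.1846, -0.4275, 0.6561, -0.7547, 0.0000]
J4: z=[-0.7491, -0.6512, 0.1219] o=[0.4138, -0.5877, -0.5558] → [-0.1704, 0.1548, -0.2204, -0.7491, -0.6512, 0.1219]
J5: z=[-0.7491, -0.6512, 0.1219] o=[0.1067, -0.8015, -0.3856] → [-0.0856, 0.0647, -0.1805, -0.7491, -0.6512, 0.1219]
V = J·q̇ = [0.7219, 0.2413, -0.3863, 0.5435, -0.6101, 0.9118]

0.7219 0.2413 -0.3863 0.5435 -0.6101 0.9118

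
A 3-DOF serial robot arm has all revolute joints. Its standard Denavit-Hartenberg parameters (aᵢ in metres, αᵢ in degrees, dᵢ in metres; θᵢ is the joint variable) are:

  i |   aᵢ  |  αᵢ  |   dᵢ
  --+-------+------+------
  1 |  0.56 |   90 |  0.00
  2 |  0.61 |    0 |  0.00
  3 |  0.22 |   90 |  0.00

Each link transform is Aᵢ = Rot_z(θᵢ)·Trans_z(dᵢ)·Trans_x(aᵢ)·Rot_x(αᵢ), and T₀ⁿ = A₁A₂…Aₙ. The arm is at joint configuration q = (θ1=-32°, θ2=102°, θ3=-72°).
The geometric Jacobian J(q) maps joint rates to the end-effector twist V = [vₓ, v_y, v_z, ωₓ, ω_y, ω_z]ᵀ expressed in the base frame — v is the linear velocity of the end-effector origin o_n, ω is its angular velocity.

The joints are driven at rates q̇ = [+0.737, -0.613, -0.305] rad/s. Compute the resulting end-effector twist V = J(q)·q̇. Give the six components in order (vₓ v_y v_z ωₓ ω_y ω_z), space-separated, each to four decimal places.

0.6394 0.1425 -0.0972 0.4865 0.7785 0.7370

o_n = [0.5289, -0.3305, 0.7067]
J₁: ẑ×o_n = [0.3305, 0.5289, -0.0000], ω = ẑ
J2: z=[-0.5299, -0.8480, 0.0000] o=[0.4749, -0.2968, 0.0000] → [-0.5993, 0.3745, 0.0637, -0.5299, -0.8480, 0.0000]
J3: z=[-0.5299, -0.8480, 0.0000] o=[0.3674, -0.2295, 0.5967] → [-0.0933, 0.0583, 0.1905, -0.5299, -0.8480, 0.0000]
V = J·q̇ = [0.6394, 0.1425, -0.0972, 0.4865, 0.7785, 0.7370]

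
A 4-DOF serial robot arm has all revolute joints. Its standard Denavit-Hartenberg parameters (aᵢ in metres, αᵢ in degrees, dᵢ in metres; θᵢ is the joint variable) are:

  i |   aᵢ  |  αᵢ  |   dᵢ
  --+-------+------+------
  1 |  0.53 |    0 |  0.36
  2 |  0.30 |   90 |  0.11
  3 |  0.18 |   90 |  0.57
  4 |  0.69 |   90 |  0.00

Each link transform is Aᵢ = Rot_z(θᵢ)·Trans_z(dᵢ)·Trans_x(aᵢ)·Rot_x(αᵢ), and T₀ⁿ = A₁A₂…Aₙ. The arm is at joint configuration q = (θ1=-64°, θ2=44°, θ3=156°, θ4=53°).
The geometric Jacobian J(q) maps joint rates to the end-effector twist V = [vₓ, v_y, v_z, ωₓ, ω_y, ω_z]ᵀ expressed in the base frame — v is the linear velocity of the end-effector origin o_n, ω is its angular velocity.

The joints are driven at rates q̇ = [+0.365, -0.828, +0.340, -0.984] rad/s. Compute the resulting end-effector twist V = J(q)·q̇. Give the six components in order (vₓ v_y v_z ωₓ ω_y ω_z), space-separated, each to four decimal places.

o_n = [-0.3802, -1.4464, 0.7121]
J₁: ẑ×o_n = [1.4464, -0.3802, 0.0000], ω = ẑ
J2: z=[0.0000, 0.0000, 1.0000] o=[0.2323, -0.4764, 0.3600] → [0.9701, -0.6125, 0.0000, 0.0000, 0.0000, 1.0000]
J3: z=[-0.3420, -0.9397, 0.0000] o=[0.5142, -0.5790, 0.4700] → [-0.2275, 0.0828, -0.5438, -0.3420, -0.9397, 0.0000]
J4: z=[0.3822, -0.1391, 0.9135] o=[0.1648, -1.0584, 0.5432] → [0.3310, -0.5624, -0.2241, 0.3822, -0.1391, 0.9135]
V = J·q̇ = [-0.6784, 0.9499, 0.0357, -0.4924, -0.1826, -1.3619]

-0.6784 0.9499 0.0357 -0.4924 -0.1826 -1.3619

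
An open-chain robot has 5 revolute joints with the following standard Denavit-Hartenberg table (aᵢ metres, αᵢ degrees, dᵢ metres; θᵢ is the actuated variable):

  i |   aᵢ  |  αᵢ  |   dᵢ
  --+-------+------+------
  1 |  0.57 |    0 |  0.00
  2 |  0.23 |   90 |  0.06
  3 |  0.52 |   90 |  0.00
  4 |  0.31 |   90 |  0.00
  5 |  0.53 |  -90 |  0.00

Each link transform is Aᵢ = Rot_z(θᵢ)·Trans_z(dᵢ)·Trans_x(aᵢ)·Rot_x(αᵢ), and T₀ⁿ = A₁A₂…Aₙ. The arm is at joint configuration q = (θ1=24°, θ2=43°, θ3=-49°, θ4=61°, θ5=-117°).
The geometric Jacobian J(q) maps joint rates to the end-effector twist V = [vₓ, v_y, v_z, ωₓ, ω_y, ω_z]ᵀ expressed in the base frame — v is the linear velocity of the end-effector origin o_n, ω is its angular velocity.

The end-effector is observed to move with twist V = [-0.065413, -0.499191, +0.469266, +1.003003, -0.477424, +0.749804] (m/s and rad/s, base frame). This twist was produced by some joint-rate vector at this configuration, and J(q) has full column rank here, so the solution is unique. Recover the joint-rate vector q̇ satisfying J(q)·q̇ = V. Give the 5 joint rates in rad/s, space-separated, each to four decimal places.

-0.6900 0.4370 0.6730 -0.6220 -0.9010

o_n = [0.9476, 1.0823, -0.0480]
J₁: ẑ×o_n = [-1.0823, 0.9476, 0.0000], ω = ẑ
J2: z=[0.0000, 0.0000, 1.0000] o=[0.5207, 0.2318, 0.0000] → [-0.8504, 0.4269, 0.0000, 0.0000, 0.0000, 1.0000]
J3: z=[0.9205, -0.3907, 0.0000] o=[0.6106, 0.4436, 0.0600] → [0.0422, 0.0994, 0.7196, 0.9205, -0.3907, 0.0000]
J4: z=[-0.2949, -0.6947, -0.6561] o=[0.7439, 0.7576, -0.3324] → [0.0154, -0.0498, 0.0458, -0.2949, -0.6947, -0.6561]
J5: z=[-0.2221, 0.7176, -0.6601] o=[1.0320, 0.7424, -0.4459] → [0.5098, 0.1440, -0.0149, -0.2221, 0.7176, -0.6601]
q̇ = J⁺·V = [-0.6900, 0.4370, 0.6730, -0.6220, -0.9010]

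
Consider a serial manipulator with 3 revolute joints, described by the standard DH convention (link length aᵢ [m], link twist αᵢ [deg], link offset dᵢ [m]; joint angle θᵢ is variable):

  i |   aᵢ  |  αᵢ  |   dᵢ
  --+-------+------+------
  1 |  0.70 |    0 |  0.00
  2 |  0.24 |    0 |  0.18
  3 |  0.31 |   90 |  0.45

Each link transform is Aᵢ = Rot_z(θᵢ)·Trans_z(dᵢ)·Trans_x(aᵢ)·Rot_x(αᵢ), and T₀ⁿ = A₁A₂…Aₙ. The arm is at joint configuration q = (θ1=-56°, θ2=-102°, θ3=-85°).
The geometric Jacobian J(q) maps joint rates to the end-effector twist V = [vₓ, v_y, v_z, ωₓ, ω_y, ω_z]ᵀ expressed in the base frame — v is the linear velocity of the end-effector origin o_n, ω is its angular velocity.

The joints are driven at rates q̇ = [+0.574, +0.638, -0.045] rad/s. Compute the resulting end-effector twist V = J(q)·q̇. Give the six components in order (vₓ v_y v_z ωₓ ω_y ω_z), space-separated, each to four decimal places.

0.1197 -0.2093 0.0000 0.0000 0.0000 1.1670

o_n = [0.0282, -0.3940, 0.6300]
J₁: ẑ×o_n = [0.3940, 0.0282, -0.0000], ω = ẑ
J2: z=[0.0000, 0.0000, 1.0000] o=[0.3914, -0.5803, 0.0000] → [-0.1863, -0.3633, 0.0000, 0.0000, 0.0000, 1.0000]
J3: z=[0.0000, 0.0000, 1.0000] o=[0.1689, -0.6702, 0.1800] → [-0.2762, -0.1407, 0.0000, 0.0000, 0.0000, 1.0000]
V = J·q̇ = [0.1197, -0.2093, 0.0000, 0.0000, 0.0000, 1.1670]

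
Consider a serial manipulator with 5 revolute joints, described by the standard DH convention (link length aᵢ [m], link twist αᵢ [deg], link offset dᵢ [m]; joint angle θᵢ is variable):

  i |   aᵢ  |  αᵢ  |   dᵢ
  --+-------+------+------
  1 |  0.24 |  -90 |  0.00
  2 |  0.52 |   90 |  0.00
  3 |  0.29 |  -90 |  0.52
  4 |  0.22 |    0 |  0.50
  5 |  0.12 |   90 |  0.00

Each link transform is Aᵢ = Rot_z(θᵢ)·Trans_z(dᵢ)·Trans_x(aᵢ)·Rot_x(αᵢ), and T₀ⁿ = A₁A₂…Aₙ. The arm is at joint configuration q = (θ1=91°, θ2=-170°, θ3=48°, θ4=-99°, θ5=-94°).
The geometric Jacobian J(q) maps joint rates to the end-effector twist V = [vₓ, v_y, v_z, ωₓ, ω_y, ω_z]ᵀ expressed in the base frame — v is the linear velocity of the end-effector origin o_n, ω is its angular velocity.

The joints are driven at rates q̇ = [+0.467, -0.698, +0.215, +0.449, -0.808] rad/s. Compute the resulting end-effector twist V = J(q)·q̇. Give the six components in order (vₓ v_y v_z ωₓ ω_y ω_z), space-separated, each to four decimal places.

o_n = [-0.4354, -0.1285, -0.6576]
J₁: ẑ×o_n = [0.1285, -0.4354, 0.0000], ω = ẑ
J2: z=[-0.9998, -0.0175, 0.0000] o=[-0.0042, 0.2400, 0.0000] → [0.0115, -0.6575, 0.3609, -0.9998, -0.0175, 0.0000]
J3: z=[0.0030, -0.1736, -0.9848] o=[0.0047, -0.2721, 0.0903] → [0.2712, 0.4358, -0.0760, 0.0030, -0.1736, -0.9848]
J4: z=[-0.6818, 0.7201, -0.1290] o=[-0.2058, -0.5572, -0.3881] → [-0.1387, -0.1541, -0.1269, -0.6818, 0.7201, -0.1290]
J5: z=[-0.6818, 0.7201, -0.1290] o=[-0.5209, -0.2117, -0.6706] → [0.0201, -0.0022, -0.1183, -0.6818, 0.7201, -0.1290]
V = J·q̇ = [0.0318, 0.2818, -0.2297, 0.9433, -0.2837, 0.3016]

0.0318 0.2818 -0.2297 0.9433 -0.2837 0.3016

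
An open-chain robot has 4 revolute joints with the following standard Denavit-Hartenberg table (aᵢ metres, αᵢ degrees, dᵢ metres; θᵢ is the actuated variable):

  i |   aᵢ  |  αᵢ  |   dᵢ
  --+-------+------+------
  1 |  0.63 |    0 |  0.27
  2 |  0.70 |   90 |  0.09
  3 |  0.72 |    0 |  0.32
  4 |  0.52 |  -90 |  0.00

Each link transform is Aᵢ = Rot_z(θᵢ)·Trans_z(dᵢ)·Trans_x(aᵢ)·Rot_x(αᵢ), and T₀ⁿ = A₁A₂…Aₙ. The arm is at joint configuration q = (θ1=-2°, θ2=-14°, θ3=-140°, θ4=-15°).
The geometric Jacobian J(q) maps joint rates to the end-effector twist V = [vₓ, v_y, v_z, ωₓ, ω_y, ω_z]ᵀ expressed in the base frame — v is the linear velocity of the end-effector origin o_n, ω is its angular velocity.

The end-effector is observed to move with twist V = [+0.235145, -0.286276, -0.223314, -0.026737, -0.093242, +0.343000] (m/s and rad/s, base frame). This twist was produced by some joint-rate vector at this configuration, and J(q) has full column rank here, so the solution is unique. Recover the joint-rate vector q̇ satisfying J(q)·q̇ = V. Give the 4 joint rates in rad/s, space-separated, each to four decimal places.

-0.1630 0.5060 0.3220 -0.2250

o_n = [0.2311, -0.2406, -0.3226]
J₁: ẑ×o_n = [0.2406, 0.2311, -0.0000], ω = ẑ
J2: z=[0.0000, 0.0000, 1.0000] o=[0.6296, -0.0220, 0.2700] → [0.2186, -0.3985, 0.0000, 0.0000, 0.0000, 1.0000]
J3: z=[-0.2756, -0.9613, 0.0000] o=[1.3025, -0.2149, 0.3600] → [0.6561, -0.1881, -1.0228, -0.2756, -0.9613, 0.0000]
J4: z=[-0.2756, -0.9613, 0.0000] o=[0.6841, -0.3705, -0.1028] → [0.2112, -0.0606, -0.4713, -0.2756, -0.9613, 0.0000]
q̇ = J⁺·V = [-0.1630, 0.5060, 0.3220, -0.2250]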